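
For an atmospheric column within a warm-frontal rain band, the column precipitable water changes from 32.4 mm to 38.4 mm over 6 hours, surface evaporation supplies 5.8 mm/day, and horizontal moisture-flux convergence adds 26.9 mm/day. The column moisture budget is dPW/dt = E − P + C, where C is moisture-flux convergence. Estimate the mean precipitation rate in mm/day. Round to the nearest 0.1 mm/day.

P ≈ 8.7 mm/day

dPW/dt = (38.4 − 32.4) mm / (6/24 day) = +24.000 mm/day.
P = E + C − dPW/dt = 5.8 + (26.9) − (+24.000) = 8.7 mm/day.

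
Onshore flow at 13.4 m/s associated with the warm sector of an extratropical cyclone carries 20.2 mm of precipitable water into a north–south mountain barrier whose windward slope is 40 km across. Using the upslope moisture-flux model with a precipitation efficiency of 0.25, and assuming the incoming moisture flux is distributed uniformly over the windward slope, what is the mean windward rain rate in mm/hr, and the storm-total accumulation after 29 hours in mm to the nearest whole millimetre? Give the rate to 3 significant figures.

Incoming column moisture flux per unit ridge length: F = V × PW = 13.4 × 20.2 = 270.68 mm·m/s.
Spread over the 40 km slope with efficiency ε = 0.25: R = ε·F/W = 0.25 × 270.68 / 40000 m = 1.692e-03 mm/s.
R = 1.692e-03 × 3600 = 6.09 mm/hr.
Over 29 h: total = 6.09 × 29 = 176.61 ≈ 177 mm.

R ≈ 6.09 mm/hr; total ≈ 177 mm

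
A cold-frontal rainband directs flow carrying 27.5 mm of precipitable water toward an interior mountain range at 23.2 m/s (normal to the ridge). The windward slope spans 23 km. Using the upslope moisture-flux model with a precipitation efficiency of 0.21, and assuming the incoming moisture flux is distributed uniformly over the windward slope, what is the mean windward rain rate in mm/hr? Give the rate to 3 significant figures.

Incoming column moisture flux per unit ridge length: F = V × PW = 23.2 × 27.5 = 638 mm·m/s.
Spread over the 23 km slope with efficiency ε = 0.21: R = ε·F/W = 0.21 × 638 / 23000 m = 5.825e-03 mm/s.
R = 5.825e-03 × 3600 = 21.0 mm/hr.

R ≈ 21.0 mm/hr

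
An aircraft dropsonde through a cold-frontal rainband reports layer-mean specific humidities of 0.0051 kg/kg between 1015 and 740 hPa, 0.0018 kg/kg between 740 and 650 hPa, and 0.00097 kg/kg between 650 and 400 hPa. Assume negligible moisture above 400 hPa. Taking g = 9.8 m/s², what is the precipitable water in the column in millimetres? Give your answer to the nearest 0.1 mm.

Precipitable water is the column-integrated vapour mass per unit area: PW = (1/g) Σ q̄ Δp, with q in kg/kg and Δp in Pa (1 kg/m² of water = 1 mm).
Layer 1015–740 hPa: Δp = 275 hPa = 27500 Pa, q̄ = 0.0051 kg/kg → 0.0051 × 27500 / 9.8 = 14.31 mm
Layer 740–650 hPa: Δp = 90 hPa = 9000 Pa, q̄ = 0.0018 kg/kg → 0.0018 × 9000 / 9.8 = 1.65 mm
Layer 650–400 hPa: Δp = 250 hPa = 25000 Pa, q̄ = 0.00097 kg/kg → 0.00097 × 25000 / 9.8 = 2.47 mm
PW = 14.31 + 1.65 + 2.47 = 18.43 ≈ 18.4 mm.

PW ≈ 18.4 mm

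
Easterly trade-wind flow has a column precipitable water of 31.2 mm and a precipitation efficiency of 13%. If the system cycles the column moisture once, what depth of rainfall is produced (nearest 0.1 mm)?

Rainfall = ε × PW = 0.13 × 31.2 = 4.1 mm.

rainfall ≈ 4.1 mm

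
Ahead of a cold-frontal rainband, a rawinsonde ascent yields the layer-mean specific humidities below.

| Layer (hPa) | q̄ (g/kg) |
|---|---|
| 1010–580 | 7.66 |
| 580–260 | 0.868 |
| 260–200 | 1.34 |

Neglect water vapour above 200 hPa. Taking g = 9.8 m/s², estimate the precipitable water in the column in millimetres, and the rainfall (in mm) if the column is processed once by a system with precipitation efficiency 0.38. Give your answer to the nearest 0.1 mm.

PW ≈ 37.3 mm; rainfall ≈ 14.2 mm

Precipitable water is the column-integrated vapour mass per unit area: PW = (1/g) Σ q̄ Δp, with q in kg/kg and Δp in Pa (1 kg/m² of water = 1 mm).
Layer 1010–580 hPa: Δp = 430 hPa = 43000 Pa, q̄ = 0.00766 kg/kg → 0.00766 × 43000 / 9.8 = 33.61 mm
Layer 580–260 hPa: Δp = 320 hPa = 32000 Pa, q̄ = 0.000868 kg/kg → 0.000868 × 32000 / 9.8 = 2.83 mm
Layer 260–200 hPa: Δp = 60 hPa = 6000 Pa, q̄ = 0.00134 kg/kg → 0.00134 × 6000 / 9.8 = 0.82 mm
PW = 33.61 + 2.83 + 0.82 = 37.26 ≈ 37.3 mm.
Rainfall = ε × PW = 0.38 × 37.3 = 14.2 mm.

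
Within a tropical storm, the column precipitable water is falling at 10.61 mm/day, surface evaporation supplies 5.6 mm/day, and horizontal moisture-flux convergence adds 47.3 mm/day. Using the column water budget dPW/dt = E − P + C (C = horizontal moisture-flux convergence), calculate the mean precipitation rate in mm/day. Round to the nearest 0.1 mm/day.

P ≈ 63.5 mm/day

dPW/dt = -10.61 mm/day.
P = E + C − dPW/dt = 5.6 + (47.3) − (-10.61) = 63.5 mm/day.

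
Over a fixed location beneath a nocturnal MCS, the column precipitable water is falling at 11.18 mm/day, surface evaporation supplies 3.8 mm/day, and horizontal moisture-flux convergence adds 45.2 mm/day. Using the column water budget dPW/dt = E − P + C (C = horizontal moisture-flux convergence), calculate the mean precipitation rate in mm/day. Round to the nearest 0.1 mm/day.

dPW/dt = -11.18 mm/day.
P = E + C − dPW/dt = 3.8 + (45.2) − (-11.18) = 60.2 mm/day.

P ≈ 60.2 mm/day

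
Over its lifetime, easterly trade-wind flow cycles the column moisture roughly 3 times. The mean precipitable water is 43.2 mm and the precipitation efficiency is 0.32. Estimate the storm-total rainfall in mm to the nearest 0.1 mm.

Each cycle deposits ε × PW = 0.32 × 43.2 = 13.824 mm.
Over 3 cycles: 3 × 13.824 = 41.5 mm.

rainfall ≈ 41.5 mm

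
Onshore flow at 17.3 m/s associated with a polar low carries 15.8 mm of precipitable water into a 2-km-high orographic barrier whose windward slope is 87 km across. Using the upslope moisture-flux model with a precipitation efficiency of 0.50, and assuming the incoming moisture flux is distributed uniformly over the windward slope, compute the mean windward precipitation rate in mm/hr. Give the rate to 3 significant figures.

Incoming column moisture flux per unit ridge length: F = V × PW = 17.3 × 15.8 = 273.34 mm·m/s.
Spread over the 87 km slope with efficiency ε = 0.50: R = ε·F/W = 0.50 × 273.34 / 87000 m = 1.571e-03 mm/s.
R = 1.571e-03 × 3600 = 5.66 mm/hr.

R ≈ 5.66 mm/hr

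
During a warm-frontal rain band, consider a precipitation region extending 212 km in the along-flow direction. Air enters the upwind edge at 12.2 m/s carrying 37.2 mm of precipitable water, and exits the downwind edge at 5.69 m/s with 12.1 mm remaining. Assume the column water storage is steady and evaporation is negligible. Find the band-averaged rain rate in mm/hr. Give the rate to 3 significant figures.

Column moisture flux per unit crosswind length is F = V × PW.
Inflow: F_in = 12.2 × 37.2 = 453.84 mm·m/s
Outflow: F_out = 5.69 × 12.1 = 68.849 mm·m/s
Steady-state rate R = (F_in − F_out)/L = (453.84 − 68.849) / 212000 m = 1.816e-03 mm/s.
R = 1.816e-03 × 3600 = 6.54 mm/hr.

R ≈ 6.54 mm/hr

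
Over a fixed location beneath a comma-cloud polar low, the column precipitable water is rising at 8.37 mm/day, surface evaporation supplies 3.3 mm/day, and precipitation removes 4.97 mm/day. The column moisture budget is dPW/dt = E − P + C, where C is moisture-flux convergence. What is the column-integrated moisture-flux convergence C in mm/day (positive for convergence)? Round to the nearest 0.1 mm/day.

C ≈ 10.0 mm/day

dPW/dt = +8.37 mm/day.
C = dPW/dt − E + P = (+8.37) − 3.3 + 4.97 = 10.0 mm/day.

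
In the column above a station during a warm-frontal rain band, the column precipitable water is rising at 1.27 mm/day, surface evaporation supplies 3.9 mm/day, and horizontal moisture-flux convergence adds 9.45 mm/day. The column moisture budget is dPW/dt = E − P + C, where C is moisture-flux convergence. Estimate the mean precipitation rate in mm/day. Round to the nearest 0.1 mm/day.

P ≈ 12.1 mm/day

dPW/dt = +1.27 mm/day.
P = E + C − dPW/dt = 3.9 + (9.45) − (+1.27) = 12.1 mm/day.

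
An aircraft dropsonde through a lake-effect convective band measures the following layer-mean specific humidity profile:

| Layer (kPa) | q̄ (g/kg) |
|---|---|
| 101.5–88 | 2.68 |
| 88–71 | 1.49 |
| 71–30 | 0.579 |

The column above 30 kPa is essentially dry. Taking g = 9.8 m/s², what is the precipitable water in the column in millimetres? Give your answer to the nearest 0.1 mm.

Precipitable water is the column-integrated vapour mass per unit area: PW = (1/g) Σ q̄ Δp, with q in kg/kg and Δp in Pa (1 kg/m² of water = 1 mm).
Layer 101.5–88 kPa: Δp = 135 hPa = 13500 Pa, q̄ = 0.00268 kg/kg → 0.00268 × 13500 / 9.8 = 3.69 mm
Layer 88–71 kPa: Δp = 170 hPa = 17000 Pa, q̄ = 0.00149 kg/kg → 0.00149 × 17000 / 9.8 = 2.58 mm
Layer 71–30 kPa: Δp = 410 hPa = 41000 Pa, q̄ = 0.000579 kg/kg → 0.000579 × 41000 / 9.8 = 2.42 mm
PW = 3.69 + 2.58 + 2.42 = 8.69 ≈ 8.7 mm.

PW ≈ 8.7 mm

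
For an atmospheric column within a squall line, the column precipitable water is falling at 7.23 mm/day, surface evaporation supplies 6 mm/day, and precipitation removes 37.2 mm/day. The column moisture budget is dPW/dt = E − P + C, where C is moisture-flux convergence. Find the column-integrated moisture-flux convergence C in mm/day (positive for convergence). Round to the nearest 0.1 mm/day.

dPW/dt = -7.23 mm/day.
C = dPW/dt − E + P = (-7.23) − 6 + 37.2 = 24.0 mm/day.

C ≈ 24.0 mm/day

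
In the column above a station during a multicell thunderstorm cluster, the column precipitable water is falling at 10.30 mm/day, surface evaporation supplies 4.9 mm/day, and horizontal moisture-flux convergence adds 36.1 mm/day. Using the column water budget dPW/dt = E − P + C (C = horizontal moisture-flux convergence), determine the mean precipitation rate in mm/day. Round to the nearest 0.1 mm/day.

dPW/dt = -10.30 mm/day.
P = E + C − dPW/dt = 4.9 + (36.1) − (-10.30) = 51.3 mm/day.

P ≈ 51.3 mm/day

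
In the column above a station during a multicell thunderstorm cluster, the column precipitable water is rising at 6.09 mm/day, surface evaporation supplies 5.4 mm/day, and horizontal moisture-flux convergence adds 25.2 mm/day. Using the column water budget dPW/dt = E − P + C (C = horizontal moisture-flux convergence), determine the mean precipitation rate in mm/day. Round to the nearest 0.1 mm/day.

P ≈ 24.5 mm/day

dPW/dt = +6.09 mm/day.
P = E + C − dPW/dt = 5.4 + (25.2) − (+6.09) = 24.5 mm/day.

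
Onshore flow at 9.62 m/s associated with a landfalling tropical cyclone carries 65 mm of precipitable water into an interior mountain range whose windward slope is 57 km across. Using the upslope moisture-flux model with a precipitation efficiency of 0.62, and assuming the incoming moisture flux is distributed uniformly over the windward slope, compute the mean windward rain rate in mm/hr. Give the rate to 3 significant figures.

Incoming column moisture flux per unit ridge length: F = V × PW = 9.62 × 65 = 625.3 mm·m/s.
Spread over the 57 km slope with efficiency ε = 0.62: R = ε·F/W = 0.62 × 625.3 / 57000 m = 6.802e-03 mm/s.
R = 6.802e-03 × 3600 = 24.5 mm/hr.

R ≈ 24.5 mm/hr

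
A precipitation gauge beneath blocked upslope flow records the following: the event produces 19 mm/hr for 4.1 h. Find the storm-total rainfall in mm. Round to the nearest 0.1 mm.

total ≈ 77.9 mm

Total = Σ Rᵢ Δtᵢ = 19 × 4.1
      = 77.9 = 77.9 mm.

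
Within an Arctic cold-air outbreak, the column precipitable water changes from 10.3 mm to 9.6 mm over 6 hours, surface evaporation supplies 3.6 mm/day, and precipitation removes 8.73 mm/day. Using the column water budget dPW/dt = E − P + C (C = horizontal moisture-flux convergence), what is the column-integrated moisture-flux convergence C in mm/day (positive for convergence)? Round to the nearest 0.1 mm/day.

C ≈ 2.3 mm/day

dPW/dt = (9.6 − 10.3) mm / (6/24 day) = -2.800 mm/day.
C = dPW/dt − E + P = (-2.800) − 3.6 + 8.73 = 2.3 mm/day.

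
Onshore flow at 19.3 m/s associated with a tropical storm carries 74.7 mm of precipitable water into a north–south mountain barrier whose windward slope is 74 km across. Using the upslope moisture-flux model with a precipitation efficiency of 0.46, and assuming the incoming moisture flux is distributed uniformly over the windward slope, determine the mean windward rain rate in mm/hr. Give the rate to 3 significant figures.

Incoming column moisture flux per unit ridge length: F = V × PW = 19.3 × 74.7 = 1441.71 mm·m/s.
Spread over the 74 km slope with efficiency ε = 0.46: R = ε·F/W = 0.46 × 1441.71 / 74000 m = 8.962e-03 mm/s.
R = 8.962e-03 × 3600 = 32.3 mm/hr.

R ≈ 32.3 mm/hr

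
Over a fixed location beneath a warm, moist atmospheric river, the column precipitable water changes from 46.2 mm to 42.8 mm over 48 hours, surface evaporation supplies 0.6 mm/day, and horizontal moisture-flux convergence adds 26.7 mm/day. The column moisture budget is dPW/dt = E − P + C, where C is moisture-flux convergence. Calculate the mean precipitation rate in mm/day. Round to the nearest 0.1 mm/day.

dPW/dt = (42.8 − 46.2) mm / (48/24 day) = -1.700 mm/day.
P = E + C − dPW/dt = 0.6 + (26.7) − (-1.700) = 29.0 mm/day.

P ≈ 29.0 mm/day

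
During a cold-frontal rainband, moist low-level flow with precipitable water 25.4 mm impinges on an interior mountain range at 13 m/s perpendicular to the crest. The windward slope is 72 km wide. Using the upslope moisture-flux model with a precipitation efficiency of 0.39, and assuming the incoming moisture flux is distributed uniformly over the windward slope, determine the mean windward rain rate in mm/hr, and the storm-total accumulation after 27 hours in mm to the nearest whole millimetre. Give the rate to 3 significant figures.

R ≈ 6.44 mm/hr; total ≈ 174 mm

Incoming column moisture flux per unit ridge length: F = V × PW = 13 × 25.4 = 330.2 mm·m/s.
Spread over the 72 km slope with efficiency ε = 0.39: R = ε·F/W = 0.39 × 330.2 / 72000 m = 1.789e-03 mm/s.
R = 1.789e-03 × 3600 = 6.44 mm/hr.
Over 27 h: total = 6.44 × 27 = 173.88 ≈ 174 mm.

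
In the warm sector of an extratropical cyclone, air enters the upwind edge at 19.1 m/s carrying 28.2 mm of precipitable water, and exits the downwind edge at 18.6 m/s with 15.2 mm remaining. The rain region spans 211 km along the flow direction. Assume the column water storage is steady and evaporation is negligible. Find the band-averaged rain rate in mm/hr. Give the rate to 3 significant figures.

Column moisture flux per unit crosswind length is F = V × PW.
Inflow: F_in = 19.1 × 28.2 = 538.62 mm·m/s
Outflow: F_out = 18.6 × 15.2 = 282.72 mm·m/s
Steady-state rate R = (F_in − F_out)/L = (538.62 − 282.72) / 211000 m = 1.213e-03 mm/s.
R = 1.213e-03 × 3600 = 4.37 mm/hr.

R ≈ 4.37 mm/hr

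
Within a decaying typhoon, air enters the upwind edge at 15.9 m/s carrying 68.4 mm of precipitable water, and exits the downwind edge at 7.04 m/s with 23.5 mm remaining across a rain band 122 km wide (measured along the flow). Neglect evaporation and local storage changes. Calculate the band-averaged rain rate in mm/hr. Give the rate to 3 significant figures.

R ≈ 27.2 mm/hr

Column moisture flux per unit crosswind length is F = V × PW.
Inflow: F_in = 15.9 × 68.4 = 1087.56 mm·m/s
Outflow: F_out = 7.04 × 23.5 = 165.44 mm·m/s
Steady-state rate R = (F_in − F_out)/L = (1087.56 − 165.44) / 122000 m = 7.558e-03 mm/s.
R = 7.558e-03 × 3600 = 27.2 mm/hr.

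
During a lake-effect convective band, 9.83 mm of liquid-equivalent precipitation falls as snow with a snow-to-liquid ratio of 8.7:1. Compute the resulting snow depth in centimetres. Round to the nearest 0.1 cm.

snow depth ≈ 8.6 cm

Snow depth = liquid × ratio = 9.83 mm × 8.7 = 85.521 mm = 8.6 cm.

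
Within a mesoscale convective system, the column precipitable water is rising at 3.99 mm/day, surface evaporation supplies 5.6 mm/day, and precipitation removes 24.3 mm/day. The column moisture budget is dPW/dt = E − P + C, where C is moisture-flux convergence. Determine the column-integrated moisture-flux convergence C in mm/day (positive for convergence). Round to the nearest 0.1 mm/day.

C ≈ 22.7 mm/day

dPW/dt = +3.99 mm/day.
C = dPW/dt − E + P = (+3.99) − 5.6 + 24.3 = 22.7 mm/day.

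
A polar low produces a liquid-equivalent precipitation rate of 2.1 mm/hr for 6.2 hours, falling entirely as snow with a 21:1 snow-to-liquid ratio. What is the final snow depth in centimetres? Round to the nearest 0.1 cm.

snow depth ≈ 27.3 cm

Liquid-equivalent depth = 2.1 × 6.2 = 13.02 mm.
Snow depth = 13.02 mm × 21 = 273.42 mm = 27.3 cm.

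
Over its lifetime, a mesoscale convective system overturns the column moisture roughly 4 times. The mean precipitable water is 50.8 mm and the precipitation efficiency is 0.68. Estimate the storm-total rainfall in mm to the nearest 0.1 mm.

rainfall ≈ 138.2 mm

Each cycle deposits ε × PW = 0.68 × 50.8 = 34.544 mm.
Over 4 cycles: 4 × 34.544 = 138.2 mm.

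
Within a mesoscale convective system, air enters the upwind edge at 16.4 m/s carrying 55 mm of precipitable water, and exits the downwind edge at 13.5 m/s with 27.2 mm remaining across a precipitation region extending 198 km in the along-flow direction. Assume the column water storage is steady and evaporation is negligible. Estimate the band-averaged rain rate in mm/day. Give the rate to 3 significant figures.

Column moisture flux per unit crosswind length is F = V × PW.
Inflow: F_in = 16.4 × 55 = 902 mm·m/s
Outflow: F_out = 13.5 × 27.2 = 367.2 mm·m/s
Steady-state rate R = (F_in − F_out)/L = (902 − 367.2) / 198000 m = 2.701e-03 mm/s.
R = 2.701e-03 × 3600 × 24 = 233 mm/day.

R ≈ 233 mm/day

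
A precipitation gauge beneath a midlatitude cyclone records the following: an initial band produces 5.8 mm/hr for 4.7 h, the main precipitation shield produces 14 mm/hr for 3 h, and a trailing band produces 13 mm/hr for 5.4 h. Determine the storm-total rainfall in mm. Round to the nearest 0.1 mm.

total ≈ 139.5 mm

Total = Σ Rᵢ Δtᵢ = 5.8 × 4.7 + 14 × 3 + 13 × 5.4
      = 27.26 + 42 + 70.2 = 139.5 mm.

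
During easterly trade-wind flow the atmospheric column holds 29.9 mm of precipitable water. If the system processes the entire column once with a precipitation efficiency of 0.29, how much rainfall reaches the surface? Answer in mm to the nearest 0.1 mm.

rainfall ≈ 8.7 mm

Rainfall = ε × PW = 0.29 × 29.9 = 8.7 mm.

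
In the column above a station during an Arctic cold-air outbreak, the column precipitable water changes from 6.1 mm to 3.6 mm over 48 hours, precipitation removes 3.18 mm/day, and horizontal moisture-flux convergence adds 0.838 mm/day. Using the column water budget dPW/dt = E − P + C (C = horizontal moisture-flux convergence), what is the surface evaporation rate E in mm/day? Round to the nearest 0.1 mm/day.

E ≈ 1.1 mm/day

dPW/dt = (3.6 − 6.1) mm / (48/24 day) = -1.250 mm/day.
E = dPW/dt + P − C = (-1.250) + 3.18 − (0.838) = 1.1 mm/day.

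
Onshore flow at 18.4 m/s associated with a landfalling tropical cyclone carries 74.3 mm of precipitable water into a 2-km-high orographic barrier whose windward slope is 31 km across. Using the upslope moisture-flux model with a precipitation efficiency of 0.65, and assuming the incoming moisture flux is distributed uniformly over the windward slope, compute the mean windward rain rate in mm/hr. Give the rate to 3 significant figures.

R ≈ 103 mm/hr

Incoming column moisture flux per unit ridge length: F = V × PW = 18.4 × 74.3 = 1367.12 mm·m/s.
Spread over the 31 km slope with efficiency ε = 0.65: R = ε·F/W = 0.65 × 1367.12 / 31000 m = 2.867e-02 mm/s.
R = 2.867e-02 × 3600 = 103 mm/hr.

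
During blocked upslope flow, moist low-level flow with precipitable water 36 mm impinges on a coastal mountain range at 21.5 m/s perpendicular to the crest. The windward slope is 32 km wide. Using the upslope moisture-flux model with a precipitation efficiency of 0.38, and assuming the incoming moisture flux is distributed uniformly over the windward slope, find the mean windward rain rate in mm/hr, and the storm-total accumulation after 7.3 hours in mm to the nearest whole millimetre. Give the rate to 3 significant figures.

R ≈ 33.1 mm/hr; total ≈ 242 mm

Incoming column moisture flux per unit ridge length: F = V × PW = 21.5 × 36 = 774 mm·m/s.
Spread over the 32 km slope with efficiency ε = 0.38: R = ε·F/W = 0.38 × 774 / 32000 m = 9.191e-03 mm/s.
R = 9.191e-03 × 3600 = 33.1 mm/hr.
Over 7.3 h: total = 33.1 × 7.3 = 241.63 ≈ 242 mm.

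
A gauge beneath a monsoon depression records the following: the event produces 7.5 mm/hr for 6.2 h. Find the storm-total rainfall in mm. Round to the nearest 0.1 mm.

Total = Σ Rᵢ Δtᵢ = 7.5 × 6.2
      = 46.5 = 46.5 mm.

total ≈ 46.5 mm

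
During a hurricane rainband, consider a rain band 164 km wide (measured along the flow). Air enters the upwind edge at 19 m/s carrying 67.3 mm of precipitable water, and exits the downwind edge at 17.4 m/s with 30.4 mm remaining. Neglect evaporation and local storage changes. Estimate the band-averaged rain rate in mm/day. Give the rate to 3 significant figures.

R ≈ 395 mm/day

Column moisture flux per unit crosswind length is F = V × PW.
Inflow: F_in = 19 × 67.3 = 1278.7 mm·m/s
Outflow: F_out = 17.4 × 30.4 = 528.96 mm·m/s
Steady-state rate R = (F_in − F_out)/L = (1278.7 − 528.96) / 164000 m = 4.572e-03 mm/s.
R = 4.572e-03 × 3600 × 24 = 395 mm/day.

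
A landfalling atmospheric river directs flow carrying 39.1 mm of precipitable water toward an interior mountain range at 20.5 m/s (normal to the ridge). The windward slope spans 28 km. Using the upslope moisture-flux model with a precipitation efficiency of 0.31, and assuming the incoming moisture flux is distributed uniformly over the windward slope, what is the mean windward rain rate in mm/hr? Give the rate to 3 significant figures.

Incoming column moisture flux per unit ridge length: F = V × PW = 20.5 × 39.1 = 801.55 mm·m/s.
Spread over the 28 km slope with efficiency ε = 0.31: R = ε·F/W = 0.31 × 801.55 / 28000 m = 8.874e-03 mm/s.
R = 8.874e-03 × 3600 = 31.9 mm/hr.

R ≈ 31.9 mm/hr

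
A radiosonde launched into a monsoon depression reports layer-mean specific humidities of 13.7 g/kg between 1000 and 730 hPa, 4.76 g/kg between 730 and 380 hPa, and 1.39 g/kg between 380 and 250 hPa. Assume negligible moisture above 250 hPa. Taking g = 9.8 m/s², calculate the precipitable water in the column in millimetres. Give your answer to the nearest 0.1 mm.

PW ≈ 56.6 mm

Precipitable water is the column-integrated vapour mass per unit area: PW = (1/g) Σ q̄ Δp, with q in kg/kg and Δp in Pa (1 kg/m² of water = 1 mm).
Layer 1000–730 hPa: Δp = 270 hPa = 27000 Pa, q̄ = 0.0137 kg/kg → 0.0137 × 27000 / 9.8 = 37.74 mm
Layer 730–380 hPa: Δp = 350 hPa = 35000 Pa, q̄ = 0.00476 kg/kg → 0.00476 × 35000 / 9.8 = 17.00 mm
Layer 380–250 hPa: Δp = 130 hPa = 13000 Pa, q̄ = 0.00139 kg/kg → 0.00139 × 13000 / 9.8 = 1.84 mm
PW = 37.74 + 17.00 + 1.84 = 56.58 ≈ 56.6 mm.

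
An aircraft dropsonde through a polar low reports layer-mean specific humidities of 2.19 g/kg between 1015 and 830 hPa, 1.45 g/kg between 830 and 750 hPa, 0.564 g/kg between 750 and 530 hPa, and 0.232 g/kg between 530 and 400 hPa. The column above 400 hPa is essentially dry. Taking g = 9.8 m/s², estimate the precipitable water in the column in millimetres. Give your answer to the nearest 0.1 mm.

Precipitable water is the column-integrated vapour mass per unit area: PW = (1/g) Σ q̄ Δp, with q in kg/kg and Δp in Pa (1 kg/m² of water = 1 mm).
Layer 1015–830 hPa: Δp = 185 hPa = 18500 Pa, q̄ = 0.00219 kg/kg → 0.00219 × 18500 / 9.8 = 4.13 mm
Layer 830–750 hPa: Δp = 80 hPa = 8000 Pa, q̄ = 0.00145 kg/kg → 0.00145 × 8000 / 9.8 = 1.18 mm
Layer 750–530 hPa: Δp = 220 hPa = 22000 Pa, q̄ = 0.000564 kg/kg → 0.000564 × 22000 / 9.8 = 1.27 mm
Layer 530–400 hPa: Δp = 130 hPa = 13000 Pa, q̄ = 0.000232 kg/kg → 0.000232 × 13000 / 9.8 = 0.31 mm
PW = 4.13 + 1.18 + 1.27 + 0.31 = 6.89 ≈ 6.9 mm.

PW ≈ 6.9 mm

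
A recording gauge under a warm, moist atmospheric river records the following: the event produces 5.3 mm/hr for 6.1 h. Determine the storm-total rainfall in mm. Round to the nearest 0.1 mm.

Total = Σ Rᵢ Δtᵢ = 5.3 × 6.1
      = 32.33 = 32.3 mm.

total ≈ 32.3 mm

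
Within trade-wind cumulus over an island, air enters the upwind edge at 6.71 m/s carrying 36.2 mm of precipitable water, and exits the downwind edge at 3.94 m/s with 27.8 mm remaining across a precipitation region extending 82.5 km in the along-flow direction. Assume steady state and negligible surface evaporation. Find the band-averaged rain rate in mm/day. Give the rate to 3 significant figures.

R ≈ 140 mm/day

Column moisture flux per unit crosswind length is F = V × PW.
Inflow: F_in = 6.71 × 36.2 = 242.902 mm·m/s
Outflow: F_out = 3.94 × 27.8 = 109.532 mm·m/s
Steady-state rate R = (F_in − F_out)/L = (242.902 − 109.532) / 82500 m = 1.617e-03 mm/s.
R = 1.617e-03 × 3600 × 24 = 140 mm/day.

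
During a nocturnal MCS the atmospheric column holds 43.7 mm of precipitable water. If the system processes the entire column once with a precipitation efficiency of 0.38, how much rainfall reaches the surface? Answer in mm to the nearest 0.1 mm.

rainfall ≈ 16.6 mm

Rainfall = ε × PW = 0.38 × 43.7 = 16.6 mm.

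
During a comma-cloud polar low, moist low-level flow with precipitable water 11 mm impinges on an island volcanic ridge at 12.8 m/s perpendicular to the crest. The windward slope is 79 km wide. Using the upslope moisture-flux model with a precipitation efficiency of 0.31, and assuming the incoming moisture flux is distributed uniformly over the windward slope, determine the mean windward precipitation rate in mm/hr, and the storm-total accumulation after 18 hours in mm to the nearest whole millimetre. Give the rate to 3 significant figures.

R ≈ 1.99 mm/hr; total ≈ 36 mm

Incoming column moisture flux per unit ridge length: F = V × PW = 12.8 × 11 = 140.8 mm·m/s.
Spread over the 79 km slope with efficiency ε = 0.31: R = ε·F/W = 0.31 × 140.8 / 79000 m = 5.525e-04 mm/s.
R = 5.525e-04 × 3600 = 1.99 mm/hr.
Over 18 h: total = 1.99 × 18 = 35.82 ≈ 36 mm.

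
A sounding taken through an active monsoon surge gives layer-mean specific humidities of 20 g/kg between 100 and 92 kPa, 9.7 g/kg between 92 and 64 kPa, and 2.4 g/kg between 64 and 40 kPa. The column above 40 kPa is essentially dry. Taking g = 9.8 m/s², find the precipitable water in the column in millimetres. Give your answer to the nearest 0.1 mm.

Precipitable water is the column-integrated vapour mass per unit area: PW = (1/g) Σ q̄ Δp, with q in kg/kg and Δp in Pa (1 kg/m² of water = 1 mm).
Layer 100–92 kPa: Δp = 80 hPa = 8000 Pa, q̄ = 0.02 kg/kg → 0.02 × 8000 / 9.8 = 16.33 mm
Layer 92–64 kPa: Δp = 280 hPa = 28000 Pa, q̄ = 0.0097 kg/kg → 0.0097 × 28000 / 9.8 = 27.71 mm
Layer 64–40 kPa: Δp = 240 hPa = 24000 Pa, q̄ = 0.0024 kg/kg → 0.0024 × 24000 / 9.8 = 5.88 mm
PW = 16.33 + 27.71 + 5.88 = 49.92 ≈ 49.9 mm.

PW ≈ 49.9 mm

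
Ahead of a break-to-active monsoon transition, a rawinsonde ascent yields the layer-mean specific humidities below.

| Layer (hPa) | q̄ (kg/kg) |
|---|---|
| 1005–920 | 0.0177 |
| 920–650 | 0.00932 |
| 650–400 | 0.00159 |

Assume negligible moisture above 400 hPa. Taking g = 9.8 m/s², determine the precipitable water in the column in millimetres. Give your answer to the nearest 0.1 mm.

Precipitable water is the column-integrated vapour mass per unit area: PW = (1/g) Σ q̄ Δp, with q in kg/kg and Δp in Pa (1 kg/m² of water = 1 mm).
Layer 1005–920 hPa: Δp = 85 hPa = 8500 Pa, q̄ = 0.0177 kg/kg → 0.0177 × 8500 / 9.8 = 15.35 mm
Layer 920–650 hPa: Δp = 270 hPa = 27000 Pa, q̄ = 0.00932 kg/kg → 0.00932 × 27000 / 9.8 = 25.68 mm
Layer 650–400 hPa: Δp = 250 hPa = 25000 Pa, q̄ = 0.00159 kg/kg → 0.00159 × 25000 / 9.8 = 4.06 mm
PW = 15.35 + 25.68 + 4.06 = 45.09 ≈ 45.1 mm.

PW ≈ 45.1 mm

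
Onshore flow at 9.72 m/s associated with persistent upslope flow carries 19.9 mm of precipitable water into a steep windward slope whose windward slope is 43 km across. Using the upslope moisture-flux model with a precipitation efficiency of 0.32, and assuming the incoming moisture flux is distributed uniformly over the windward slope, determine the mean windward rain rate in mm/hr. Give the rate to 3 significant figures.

R ≈ 5.18 mm/hr

Incoming column moisture flux per unit ridge length: F = V × PW = 9.72 × 19.9 = 193.428 mm·m/s.
Spread over the 43 km slope with efficiency ε = 0.32: R = ε·F/W = 0.32 × 193.428 / 43000 m = 1.439e-03 mm/s.
R = 1.439e-03 × 3600 = 5.18 mm/hr.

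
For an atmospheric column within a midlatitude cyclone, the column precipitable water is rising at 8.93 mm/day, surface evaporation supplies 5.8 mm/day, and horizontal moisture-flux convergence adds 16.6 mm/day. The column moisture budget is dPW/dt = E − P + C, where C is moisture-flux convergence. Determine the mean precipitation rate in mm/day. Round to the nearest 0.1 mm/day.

P ≈ 13.5 mm/day

dPW/dt = +8.93 mm/day.
P = E + C − dPW/dt = 5.8 + (16.6) − (+8.93) = 13.5 mm/day.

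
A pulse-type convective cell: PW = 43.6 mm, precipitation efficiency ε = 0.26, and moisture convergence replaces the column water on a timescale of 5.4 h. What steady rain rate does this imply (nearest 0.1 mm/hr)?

Each overturning extracts ε × PW = 0.26 × 43.6 = 11.336 mm.
Rate = ε·PW / τ = 11.336 / 5.4 h = 2.1 mm/hr.

R ≈ 2.1 mm/hr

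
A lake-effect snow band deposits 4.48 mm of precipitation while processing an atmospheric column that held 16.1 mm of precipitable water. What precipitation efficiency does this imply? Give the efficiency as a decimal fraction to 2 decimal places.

ε ≈ 0.28

ε = precipitation / PW = 4.48 / 16.1 = 0.28.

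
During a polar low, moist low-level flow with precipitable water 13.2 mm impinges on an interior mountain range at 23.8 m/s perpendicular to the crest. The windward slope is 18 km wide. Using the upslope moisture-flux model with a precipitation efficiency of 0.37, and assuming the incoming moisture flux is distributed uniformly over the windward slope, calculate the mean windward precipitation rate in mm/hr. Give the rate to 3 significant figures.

Incoming column moisture flux per unit ridge length: F = V × PW = 23.8 × 13.2 = 314.16 mm·m/s.
Spread over the 18 km slope with efficiency ε = 0.37: R = ε·F/W = 0.37 × 314.16 / 18000 m = 6.458e-03 mm/s.
R = 6.458e-03 × 3600 = 23.2 mm/hr.

R ≈ 23.2 mm/hr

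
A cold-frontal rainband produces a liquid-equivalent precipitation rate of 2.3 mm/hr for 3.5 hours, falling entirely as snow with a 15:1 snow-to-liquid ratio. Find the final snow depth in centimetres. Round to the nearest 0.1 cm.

Liquid-equivalent depth = 2.3 × 3.5 = 8.05 mm.
Snow depth = 8.05 mm × 15 = 120.75 mm = 12.1 cm.

snow depth ≈ 12.1 cm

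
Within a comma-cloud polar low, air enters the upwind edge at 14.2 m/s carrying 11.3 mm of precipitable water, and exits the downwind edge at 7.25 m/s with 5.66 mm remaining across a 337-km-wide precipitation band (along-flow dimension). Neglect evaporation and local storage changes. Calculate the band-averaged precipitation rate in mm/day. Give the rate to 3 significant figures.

R ≈ 30.6 mm/day

Column moisture flux per unit crosswind length is F = V × PW.
Inflow: F_in = 14.2 × 11.3 = 160.46 mm·m/s
Outflow: F_out = 7.25 × 5.66 = 41.035 mm·m/s
Steady-state rate R = (F_in − F_out)/L = (160.46 − 41.035) / 337000 m = 3.544e-04 mm/s.
R = 3.544e-04 × 3600 × 24 = 30.6 mm/day.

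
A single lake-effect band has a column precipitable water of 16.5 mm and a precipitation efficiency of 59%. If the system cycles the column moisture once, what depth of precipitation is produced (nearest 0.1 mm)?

Precipitation = ε × PW = 0.59 × 16.5 = 9.7 mm.

precipitation ≈ 9.7 mm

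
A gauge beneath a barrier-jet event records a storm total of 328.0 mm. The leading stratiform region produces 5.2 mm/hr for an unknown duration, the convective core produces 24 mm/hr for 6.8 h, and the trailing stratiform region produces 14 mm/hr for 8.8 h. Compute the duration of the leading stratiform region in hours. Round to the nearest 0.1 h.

duration ≈ 8.0 h

Known phases: 24 × 6.8 + 14 × 8.8 = 163.2 + 123.2 = 286.4 mm.
Remaining depth = 328.0 − 286.4 = 41.6 mm.
Duration = 41.6 / 5.2 = 8.0 h.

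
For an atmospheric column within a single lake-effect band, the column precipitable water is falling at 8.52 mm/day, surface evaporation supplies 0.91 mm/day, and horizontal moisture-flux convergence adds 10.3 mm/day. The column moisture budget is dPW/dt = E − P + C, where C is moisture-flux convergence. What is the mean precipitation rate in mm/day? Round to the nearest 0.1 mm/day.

P ≈ 19.7 mm/day

dPW/dt = -8.52 mm/day.
P = E + C − dPW/dt = 0.91 + (10.3) − (-8.52) = 19.7 mm/day.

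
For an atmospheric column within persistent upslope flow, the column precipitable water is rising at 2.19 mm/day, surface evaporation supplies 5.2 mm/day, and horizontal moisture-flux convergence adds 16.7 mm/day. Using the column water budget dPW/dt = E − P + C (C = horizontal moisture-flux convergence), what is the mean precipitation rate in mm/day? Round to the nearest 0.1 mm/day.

P ≈ 19.7 mm/day

dPW/dt = +2.19 mm/day.
P = E + C − dPW/dt = 5.2 + (16.7) − (+2.19) = 19.7 mm/day.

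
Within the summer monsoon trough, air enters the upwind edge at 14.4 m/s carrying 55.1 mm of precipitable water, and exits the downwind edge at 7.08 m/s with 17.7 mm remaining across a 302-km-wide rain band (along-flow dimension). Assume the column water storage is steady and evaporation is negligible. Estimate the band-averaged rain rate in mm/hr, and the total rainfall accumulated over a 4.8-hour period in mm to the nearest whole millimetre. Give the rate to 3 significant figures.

R ≈ 7.96 mm/hr; total ≈ 38 mm

Column moisture flux per unit crosswind length is F = V × PW.
Inflow: F_in = 14.4 × 55.1 = 793.44 mm·m/s
Outflow: F_out = 7.08 × 17.7 = 125.316 mm·m/s
Steady-state rate R = (F_in − F_out)/L = (793.44 − 125.316) / 302000 m = 2.212e-03 mm/s.
R = 2.212e-03 × 3600 = 7.96 mm/hr.
Over 4.8 h: total = 7.96 × 4.8 = 38.208 ≈ 38 mm.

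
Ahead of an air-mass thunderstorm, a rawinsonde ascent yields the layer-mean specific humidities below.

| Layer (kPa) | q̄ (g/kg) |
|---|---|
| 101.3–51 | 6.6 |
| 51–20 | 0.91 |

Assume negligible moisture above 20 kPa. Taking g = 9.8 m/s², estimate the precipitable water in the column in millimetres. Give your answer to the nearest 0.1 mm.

PW ≈ 36.8 mm

Precipitable water is the column-integrated vapour mass per unit area: PW = (1/g) Σ q̄ Δp, with q in kg/kg and Δp in Pa (1 kg/m² of water = 1 mm).
Layer 101.3–51 kPa: Δp = 503 hPa = 50300 Pa, q̄ = 0.0066 kg/kg → 0.0066 × 50300 / 9.8 = 33.88 mm
Layer 51–20 kPa: Δp = 310 hPa = 31000 Pa, q̄ = 0.00091 kg/kg → 0.00091 × 31000 / 9.8 = 2.88 mm
PW = 33.88 + 2.88 = 36.76 ≈ 36.8 mm.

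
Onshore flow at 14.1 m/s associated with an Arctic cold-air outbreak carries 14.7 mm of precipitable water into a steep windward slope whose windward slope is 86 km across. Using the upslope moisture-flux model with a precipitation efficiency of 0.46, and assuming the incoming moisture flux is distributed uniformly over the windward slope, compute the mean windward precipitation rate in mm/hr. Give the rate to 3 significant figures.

R ≈ 3.99 mm/hr

Incoming column moisture flux per unit ridge length: F = V × PW = 14.1 × 14.7 = 207.27 mm·m/s.
Spread over the 86 km slope with efficiency ε = 0.46: R = ε·F/W = 0.46 × 207.27 / 86000 m = 1.109e-03 mm/s.
R = 1.109e-03 × 3600 = 3.99 mm/hr.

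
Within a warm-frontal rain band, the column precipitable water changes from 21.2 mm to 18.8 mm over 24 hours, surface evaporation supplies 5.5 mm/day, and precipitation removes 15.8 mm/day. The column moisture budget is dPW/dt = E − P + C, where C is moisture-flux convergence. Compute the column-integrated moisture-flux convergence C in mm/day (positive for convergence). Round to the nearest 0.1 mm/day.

dPW/dt = (18.8 − 21.2) mm / (24/24 day) = -2.400 mm/day.
C = dPW/dt − E + P = (-2.400) − 5.5 + 15.8 = 7.9 mm/day.

C ≈ 7.9 mm/day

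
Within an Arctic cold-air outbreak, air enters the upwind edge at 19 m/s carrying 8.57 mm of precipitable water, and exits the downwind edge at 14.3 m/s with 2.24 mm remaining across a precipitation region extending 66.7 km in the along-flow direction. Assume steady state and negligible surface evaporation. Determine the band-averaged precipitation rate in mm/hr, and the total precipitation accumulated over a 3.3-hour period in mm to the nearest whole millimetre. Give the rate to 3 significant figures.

Column moisture flux per unit crosswind length is F = V × PW.
Inflow: F_in = 19 × 8.57 = 162.83 mm·m/s
Outflow: F_out = 14.3 × 2.24 = 32.032 mm·m/s
Steady-state rate R = (F_in − F_out)/L = (162.83 − 32.032) / 66700 m = 1.961e-03 mm/s.
R = 1.961e-03 × 3600 = 7.06 mm/hr.
Over 3.3 h: total = 7.06 × 3.3 = 23.298 ≈ 23 mm.

R ≈ 7.06 mm/hr; total ≈ 23 mm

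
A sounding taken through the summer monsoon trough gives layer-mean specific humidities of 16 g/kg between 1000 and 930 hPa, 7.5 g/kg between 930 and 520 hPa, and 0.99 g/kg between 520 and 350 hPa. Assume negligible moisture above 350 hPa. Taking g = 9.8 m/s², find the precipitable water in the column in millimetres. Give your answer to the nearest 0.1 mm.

Precipitable water is the column-integrated vapour mass per unit area: PW = (1/g) Σ q̄ Δp, with q in kg/kg and Δp in Pa (1 kg/m² of water = 1 mm).
Layer 1000–930 hPa: Δp = 70 hPa = 7000 Pa, q̄ = 0.016 kg/kg → 0.016 × 7000 / 9.8 = 11.43 mm
Layer 930–520 hPa: Δp = 410 hPa = 41000 Pa, q̄ = 0.0075 kg/kg → 0.0075 × 41000 / 9.8 = 31.38 mm
Layer 520–350 hPa: Δp = 170 hPa = 17000 Pa, q̄ = 0.00099 kg/kg → 0.00099 × 17000 / 9.8 = 1.72 mm
PW = 11.43 + 31.38 + 1.72 = 44.53 ≈ 44.5 mm.

PW ≈ 44.5 mm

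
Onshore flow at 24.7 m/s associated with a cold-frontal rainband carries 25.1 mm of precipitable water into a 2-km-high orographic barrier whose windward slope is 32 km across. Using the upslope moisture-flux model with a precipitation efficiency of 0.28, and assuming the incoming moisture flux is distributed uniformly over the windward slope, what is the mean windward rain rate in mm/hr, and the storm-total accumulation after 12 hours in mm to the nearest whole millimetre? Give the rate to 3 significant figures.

Incoming column moisture flux per unit ridge length: F = V × PW = 24.7 × 25.1 = 619.97 mm·m/s.
Spread over the 32 km slope with efficiency ε = 0.28: R = ε·F/W = 0.28 × 619.97 / 32000 m = 5.425e-03 mm/s.
R = 5.425e-03 × 3600 = 19.5 mm/hr.
Over 12 h: total = 19.5 × 12 = 234 mm.

R ≈ 19.5 mm/hr; total ≈ 234 mm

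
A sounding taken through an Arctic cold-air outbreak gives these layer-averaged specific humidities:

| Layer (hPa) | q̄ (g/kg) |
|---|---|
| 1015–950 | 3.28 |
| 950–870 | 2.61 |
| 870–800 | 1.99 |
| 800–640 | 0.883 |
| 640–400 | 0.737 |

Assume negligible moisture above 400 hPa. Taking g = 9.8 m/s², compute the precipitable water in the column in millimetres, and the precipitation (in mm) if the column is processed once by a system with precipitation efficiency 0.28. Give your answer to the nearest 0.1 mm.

PW ≈ 9.0 mm; precipitation ≈ 2.5 mm

Precipitable water is the column-integrated vapour mass per unit area: PW = (1/g) Σ q̄ Δp, with q in kg/kg and Δp in Pa (1 kg/m² of water = 1 mm).
Layer 1015–950 hPa: Δp = 65 hPa = 6500 Pa, q̄ = 0.00328 kg/kg → 0.00328 × 6500 / 9.8 = 2.18 mm
Layer 950–870 hPa: Δp = 80 hPa = 8000 Pa, q̄ = 0.00261 kg/kg → 0.00261 × 8000 / 9.8 = 2.13 mm
Layer 870–800 hPa: Δp = 70 hPa = 7000 Pa, q̄ = 0.00199 kg/kg → 0.00199 × 7000 / 9.8 = 1.42 mm
Layer 800–640 hPa: Δp = 160 hPa = 16000 Pa, q̄ = 0.000883 kg/kg → 0.000883 × 16000 / 9.8 = 1.44 mm
Layer 640–400 hPa: Δp = 240 hPa = 24000 Pa, q̄ = 0.000737 kg/kg → 0.000737 × 24000 / 9.8 = 1.80 mm
PW = 2.18 + 2.13 + 1.42 + 1.44 + 1.80 = 8.97 ≈ 9.0 mm.
Precipitation = ε × PW = 0.28 × 9.0 = 2.5 mm.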